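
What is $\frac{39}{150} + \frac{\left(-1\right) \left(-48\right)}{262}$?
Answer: $\frac{2903}{6550} \approx 0.44321$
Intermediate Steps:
$\frac{39}{150} + \frac{\left(-1\right) \left(-48\right)}{262} = 39 \cdot \frac{1}{150} + 48 \cdot \frac{1}{262} = \frac{13}{50} + \frac{24}{131} = \frac{2903}{6550}$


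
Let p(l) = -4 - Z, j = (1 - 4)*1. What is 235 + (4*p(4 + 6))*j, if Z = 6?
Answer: 355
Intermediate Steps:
j = -3 (j = -3*1 = -3)
p(l) = -10 (p(l) = -4 - 1*6 = -4 - 6 = -10)
235 + (4*p(4 + 6))*j = 235 + (4*(-10))*(-3) = 235 - 40*(-3) = 235 + 120 = 355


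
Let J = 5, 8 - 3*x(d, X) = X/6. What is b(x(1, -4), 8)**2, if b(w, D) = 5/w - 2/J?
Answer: 29929/16900 ≈ 1.7709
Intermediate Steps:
x(d, X) = 8/3 - X/18 (x(d, X) = 8/3 - X/(3*6) = 8/3 - X/18)
b(w, D) = -2/5 + 5/w (b(w, D) = 5/w - 2/5 = -2/5 + 5/w)
b(x(1, -4), 8)**2 = (-2/5 + 5/(8/3 - 1/18*(-4)))**2 = (-2/5 + 5/(8/3 + 2/9))**2 = (-2/5 + 5/(26/9))**2 = (-2/5 + 5*(9/26))**2 = (-2/5 + 45/26)**2 = (173/130)**2 = 29929/16900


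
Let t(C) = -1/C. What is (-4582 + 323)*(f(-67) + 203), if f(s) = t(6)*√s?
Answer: -864577 + 4259*I*√67/6 ≈ -8.6458e+5 + 5810.2*I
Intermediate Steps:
f(s) = -√s/6 (f(s) = (-1/6)*√s = (-1*⅙)*√s = -√s/6)
(-4582 + 323)*(f(-67) + 203) = (-4582 + 323)*(-I*√67/6 + 203) = -4259*(-I*√67/6 + 203) = -4259*(203 - I*√67/6) = -864577 + 4259*I*√67/6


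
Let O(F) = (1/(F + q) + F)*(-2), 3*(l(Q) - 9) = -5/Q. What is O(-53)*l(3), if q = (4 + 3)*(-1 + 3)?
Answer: 314336/351 ≈ 895.54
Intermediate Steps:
q = 14 (q = 7*2 = 14)
l(Q) = 9 - 5/(3*Q) (l(Q) = 9 + (-5/Q)/3 = 9 - 5/(3*Q))
O(F) = -2*F - 2/(14 + F) (O(F) = (1/(F + 14) + F)*(-2) = (1/(14 + F) + F)*(-2) = (F + 1/(14 + F))*(-2) = -2*F - 2/(14 + F))
O(-53)*l(3) = (2*(-1 - 1*(-53)**2 - 14*(-53))/(14 - 53))*(9 - 5/3/3) = (2*(-1 - 1*2809 + 742)/(-39))*(9 - 5/3*1/3) = (2*(-1/39)*(-1 - 2809 + 742))*(9 - 5/9) = (2*(-1/39)*(-2068))*(76/9) = (4136/39)*(76/9) = 314336/351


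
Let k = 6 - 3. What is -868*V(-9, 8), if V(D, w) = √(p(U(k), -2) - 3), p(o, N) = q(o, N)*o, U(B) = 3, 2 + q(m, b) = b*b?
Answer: -868*√3 ≈ -1503.4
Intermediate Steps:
q(m, b) = -2 + b² (q(m, b) = -2 + b*b = -2 + b²)
k = 3
p(o, N) = o*(-2 + N²) (p(o, N) = (-2 + N²)*o = o*(-2 + N²))
V(D, w) = √3 (V(D, w) = √(3*(-2 + (-2)²) - 3) = √(3*(-2 + 4) - 3) = √(3*2 - 3) = √(6 - 3) = √3)
-868*V(-9, 8) = -868*√3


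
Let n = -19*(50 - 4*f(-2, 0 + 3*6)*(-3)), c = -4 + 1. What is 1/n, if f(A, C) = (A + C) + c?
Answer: -1/3914 ≈ -0.00025549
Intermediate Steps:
c = -3
f(A, C) = -3 + A + C (f(A, C) = (A + C) - 3 = -3 + A + C)
n = -3914 (n = -19*(50 - 4*(-3 - 2 + (0 + 3*6))*(-3)) = -19*(50 - 4*(-3 - 2 + (0 + 18))*(-3)) = -19*(50 - 4*(-3 - 2 + 18)*(-3)) = -19*(50 - 4*13*(-3)) = -19*(50 - 52*(-3)) = -19*(50 + 156) = -19*206 = -3914)
1/n = 1/(-3914) = -1/3914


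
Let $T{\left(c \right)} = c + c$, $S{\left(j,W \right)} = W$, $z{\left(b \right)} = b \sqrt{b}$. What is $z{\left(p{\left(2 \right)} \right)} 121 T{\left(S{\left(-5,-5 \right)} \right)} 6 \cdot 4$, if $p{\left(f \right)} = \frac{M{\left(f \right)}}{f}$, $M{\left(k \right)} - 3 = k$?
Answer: $- 36300 \sqrt{10} \approx -1.1479 \cdot 10^{5}$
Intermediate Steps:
$M{\left(k \right)} = 3 + k$
$p{\left(f \right)} = \frac{3 + f}{f}$
$z{\left(b \right)} = b^{\frac{3}{2}}$
$T{\left(c \right)} = 2 c$
$z{\left(p{\left(2 \right)} \right)} 121 T{\left(S{\left(-5,-5 \right)} \right)} 6 \cdot 4 = \left(\frac{3 + 2}{2}\right)^{\frac{3}{2}} \cdot 121 \cdot 2 \left(-5\right) 6 \cdot 4 = \left(\frac{1}{2} \cdot 5\right)^{\frac{3}{2}} \cdot 121 \left(-10\right) 6 \cdot 4 = \left(\frac{5}{2}\right)^{\frac{3}{2}} \cdot 121 \left(\left(-60\right) 4\right) = \frac{5 \sqrt{10}}{4} \cdot 121 \left(-240\right) = \frac{605 \sqrt{10}}{4} \left(-240\right) = - 36300 \sqrt{10}$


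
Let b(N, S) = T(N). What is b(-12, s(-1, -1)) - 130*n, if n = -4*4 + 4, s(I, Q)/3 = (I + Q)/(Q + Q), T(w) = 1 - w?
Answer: 1573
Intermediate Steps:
s(I, Q) = 3*(I + Q)/(2*Q) (s(I, Q) = 3*((I + Q)/(Q + Q)) = 3*((I + Q)/((2*Q))) = 3*((I + Q)*(1/(2*Q))) = 3*((I + Q)/(2*Q)) = 3*(I + Q)/(2*Q))
b(N, S) = 1 - N
n = -12 (n = -16 + 4 = -12)
b(-12, s(-1, -1)) - 130*n = (1 - 1*(-12)) - 130*(-12) = (1 + 12) + 1560 = 13 + 1560 = 1573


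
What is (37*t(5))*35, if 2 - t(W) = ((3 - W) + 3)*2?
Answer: 0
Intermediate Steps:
t(W) = -10 + 2*W (t(W) = 2 - ((3 - W) + 3)*2 = 2 - (6 - W)*2 = 2 - (12 - 2*W) = 2 + (-12 + 2*W) = -10 + 2*W)
(37*t(5))*35 = (37*(-10 + 2*5))*35 = (37*(-10 + 10))*35 = (37*0)*35 = 0*35 = 0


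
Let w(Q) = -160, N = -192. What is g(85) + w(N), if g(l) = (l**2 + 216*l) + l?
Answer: 25510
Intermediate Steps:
g(l) = l**2 + 217*l
g(85) + w(N) = 85*(217 + 85) - 160 = 85*302 - 160 = 25670 - 160 = 25510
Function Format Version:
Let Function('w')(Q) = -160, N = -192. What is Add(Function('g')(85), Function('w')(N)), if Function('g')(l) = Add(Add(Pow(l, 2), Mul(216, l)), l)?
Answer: 25510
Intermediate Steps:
Function('g')(l) = Add(Pow(l, 2), Mul(217, l))
Add(Function('g')(85), Function('w')(N)) = Add(Mul(85, Add(217, 85)), -160) = Add(Mul(85, 302), -160) = Add(25670, -160) = 25510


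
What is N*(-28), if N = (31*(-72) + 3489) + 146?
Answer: -39284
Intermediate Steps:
N = 1403 (N = (-2232 + 3489) + 146 = 1257 + 146 = 1403)
N*(-28) = 1403*(-28) = -39284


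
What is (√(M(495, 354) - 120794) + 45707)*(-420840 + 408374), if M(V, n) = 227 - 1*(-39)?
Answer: -569783462 - 448776*I*√93 ≈ -5.6978e+8 - 4.3278e+6*I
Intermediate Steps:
M(V, n) = 266 (M(V, n) = 227 + 39 = 266)
(√(M(495, 354) - 120794) + 45707)*(-420840 + 408374) = (√(266 - 120794) + 45707)*(-420840 + 408374) = (√(-120528) + 45707)*(-12466) = (36*I*√93 + 45707)*(-12466) = (45707 + 36*I*√93)*(-12466) = -569783462 - 448776*I*√93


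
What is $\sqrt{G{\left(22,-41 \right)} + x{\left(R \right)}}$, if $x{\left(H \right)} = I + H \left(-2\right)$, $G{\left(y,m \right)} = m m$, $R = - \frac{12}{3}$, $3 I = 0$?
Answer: $\sqrt{1689} \approx 41.097$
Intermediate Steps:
$I = 0$ ($I = \frac{1}{3} \cdot 0 = 0$)
$R = -4$ ($R = \left(-12\right) \frac{1}{3} = -4$)
$G{\left(y,m \right)} = m^{2}$
$x{\left(H \right)} = - 2 H$ ($x{\left(H \right)} = 0 + H \left(-2\right) = 0 - 2 H = - 2 H$)
$\sqrt{G{\left(22,-41 \right)} + x{\left(R \right)}} = \sqrt{\left(-41\right)^{2} - -8} = \sqrt{1681 + 8} = \sqrt{1689}$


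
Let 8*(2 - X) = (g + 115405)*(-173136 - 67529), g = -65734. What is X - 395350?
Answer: 11950908431/8 ≈ 1.4939e+9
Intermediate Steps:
X = 11954071231/8 (X = 2 - (-65734 + 115405)*(-173136 - 67529)/8 = 2 - 49671*(-240665)/8 = 2 - 1/8*(-11954071215) = 2 + 11954071215/8 = 11954071231/8 ≈ 1.4943e+9)
X - 395350 = 11954071231/8 - 395350 = 11950908431/8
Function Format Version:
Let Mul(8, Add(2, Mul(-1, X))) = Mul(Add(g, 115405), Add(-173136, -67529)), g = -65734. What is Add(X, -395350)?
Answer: Rational(11950908431, 8) ≈ 1.4939e+9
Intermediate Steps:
X = Rational(11954071231, 8) (X = Add(2, Mul(Rational(-1, 8), Mul(Add(-65734, 115405), Add(-173136, -67529)))) = Add(2, Mul(Rational(-1, 8), Mul(49671, -240665))) = Add(2, Mul(Rational(-1, 8), -11954071215)) = Add(2, Rational(11954071215, 8)) = Rational(11954071231, 8) ≈ 1.4943e+9)
Add(X, -395350) = Add(Rational(11954071231, 8), -395350) = Rational(11950908431, 8)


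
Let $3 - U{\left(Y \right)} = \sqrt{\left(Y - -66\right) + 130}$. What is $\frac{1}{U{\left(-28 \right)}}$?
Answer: $- \frac{1}{53} - \frac{2 \sqrt{42}}{159} \approx -0.10039$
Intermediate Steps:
$U{\left(Y \right)} = 3 - \sqrt{196 + Y}$ ($U{\left(Y \right)} = 3 - \sqrt{\left(Y - -66\right) + 130} = 3 - \sqrt{\left(Y + 66\right) + 130} = 3 - \sqrt{\left(66 + Y\right) + 130} = 3 - \sqrt{196 + Y}$)
$\frac{1}{U{\left(-28 \right)}} = \frac{1}{3 - \sqrt{196 - 28}} = \frac{1}{3 - \sqrt{168}} = \frac{1}{3 - 2 \sqrt{42}}$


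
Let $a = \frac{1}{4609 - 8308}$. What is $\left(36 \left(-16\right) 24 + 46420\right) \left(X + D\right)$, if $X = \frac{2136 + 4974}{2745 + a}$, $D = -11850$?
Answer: $- \frac{1960579074292980}{5076877} \approx -3.8618 \cdot 10^{8}$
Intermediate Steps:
$a = - \frac{1}{3699}$ ($a = \frac{1}{4609 - 8308} = \frac{1}{-3699} = - \frac{1}{3699} \approx -0.00027034$)
$X = \frac{13149945}{5076877}$ ($X = \frac{2136 + 4974}{2745 - \frac{1}{3699}} = \frac{7110}{\frac{10153754}{3699}} = 7110 \cdot \frac{3699}{10153754} = \frac{13149945}{5076877} \approx 2.5902$)
$\left(36 \left(-16\right) 24 + 46420\right) \left(X + D\right) = \left(36 \left(-16\right) 24 + 46420\right) \left(\frac{13149945}{5076877} - 11850\right) = \left(\left(-576\right) 24 + 46420\right) \left(- \frac{60147842505}{5076877}\right) = \left(-13824 + 46420\right) \left(- \frac{60147842505}{5076877}\right) = 32596 \left(- \frac{60147842505}{5076877}\right) = - \frac{1960579074292980}{5076877}$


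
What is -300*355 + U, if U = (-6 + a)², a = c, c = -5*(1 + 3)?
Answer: -105824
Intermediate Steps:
c = -20 (c = -5*4 = -20)
a = -20
U = 676 (U = (-6 - 20)² = (-26)² = 676)
-300*355 + U = -300*355 + 676 = -106500 + 676 = -105824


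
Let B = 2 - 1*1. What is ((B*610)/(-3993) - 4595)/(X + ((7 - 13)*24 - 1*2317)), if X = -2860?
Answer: 18348445/21246753 ≈ 0.86359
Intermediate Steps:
B = 1 (B = 2 - 1 = 1)
((B*610)/(-3993) - 4595)/(X + ((7 - 13)*24 - 1*2317)) = ((1*610)/(-3993) - 4595)/(-2860 + ((7 - 13)*24 - 1*2317)) = (610*(-1/3993) - 4595)/(-2860 + (-6*24 - 2317)) = (-610/3993 - 4595)/(-2860 + (-144 - 2317)) = -18348445/(3993*(-2860 - 2461)) = -18348445/3993/(-5321) = -18348445/3993*(-1/5321) = 18348445/21246753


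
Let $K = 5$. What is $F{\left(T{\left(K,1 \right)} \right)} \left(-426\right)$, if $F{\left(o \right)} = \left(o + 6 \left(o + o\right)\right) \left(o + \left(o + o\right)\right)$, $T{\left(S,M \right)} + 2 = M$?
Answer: $-16614$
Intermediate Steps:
$T{\left(S,M \right)} = -2 + M$
$F{\left(o \right)} = 39 o^{2}$ ($F{\left(o \right)} = \left(o + 6 \cdot 2 o\right) \left(o + 2 o\right) = \left(o + 12 o\right) 3 o = 13 o 3 o = 39 o^{2}$)
$F{\left(T{\left(K,1 \right)} \right)} \left(-426\right) = 39 \left(-2 + 1\right)^{2} \left(-426\right) = 39 \left(-1\right)^{2} \left(-426\right) = 39 \cdot 1 \left(-426\right) = 39 \left(-426\right) = -16614$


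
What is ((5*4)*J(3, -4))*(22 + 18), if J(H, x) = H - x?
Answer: 5600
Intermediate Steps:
((5*4)*J(3, -4))*(22 + 18) = ((5*4)*(3 - 1*(-4)))*(22 + 18) = (20*(3 + 4))*40 = (20*7)*40 = 140*40 = 5600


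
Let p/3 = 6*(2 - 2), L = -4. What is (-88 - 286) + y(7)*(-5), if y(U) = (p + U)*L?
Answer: -234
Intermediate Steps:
p = 0 (p = 3*(6*(2 - 2)) = 3*(6*0) = 3*0 = 0)
y(U) = -4*U (y(U) = (0 + U)*(-4) = U*(-4) = -4*U)
(-88 - 286) + y(7)*(-5) = (-88 - 286) - 4*7*(-5) = -374 - 28*(-5) = -374 + 140 = -234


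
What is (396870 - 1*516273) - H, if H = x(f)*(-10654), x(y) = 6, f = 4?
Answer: -55479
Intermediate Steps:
H = -63924 (H = 6*(-10654) = -63924)
(396870 - 1*516273) - H = (396870 - 1*516273) - 1*(-63924) = (396870 - 516273) + 63924 = -119403 + 63924 = -55479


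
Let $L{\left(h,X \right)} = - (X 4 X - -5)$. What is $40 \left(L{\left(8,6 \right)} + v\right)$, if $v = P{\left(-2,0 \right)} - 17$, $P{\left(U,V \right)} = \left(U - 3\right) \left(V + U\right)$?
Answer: $-6240$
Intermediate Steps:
$P{\left(U,V \right)} = \left(-3 + U\right) \left(U + V\right)$
$v = -7$ ($v = \left(\left(-2\right)^{2} - -6 - 0 - 0\right) - 17 = \left(4 + 6 + 0 + 0\right) - 17 = 10 - 17 = -7$)
$L{\left(h,X \right)} = -5 - 4 X^{2}$ ($L{\left(h,X \right)} = - (4 X X + 5) = - (4 X^{2} + 5) = - (5 + 4 X^{2}) = -5 - 4 X^{2}$)
$40 \left(L{\left(8,6 \right)} + v\right) = 40 \left(\left(-5 - 4 \cdot 6^{2}\right) - 7\right) = 40 \left(\left(-5 - 144\right) - 7\right) = 40 \left(-149 - 7\right) = 40 \left(-156\right) = -6240$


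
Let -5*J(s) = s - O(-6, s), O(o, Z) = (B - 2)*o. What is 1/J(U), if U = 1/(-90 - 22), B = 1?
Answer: 560/673 ≈ 0.83210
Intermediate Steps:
O(o, Z) = -o (O(o, Z) = (1 - 2)*o = -o)
U = -1/112 (U = 1/(-112) = -1/112 ≈ -0.0089286)
J(s) = 6/5 - s/5 (J(s) = -(s - (-1)*(-6))/5 = -(s - 1*6)/5 = -(s - 6)/5 = -(-6 + s)/5 = 6/5 - s/5)
1/J(U) = 1/(6/5 - ⅕*(-1/112)) = 1/(6/5 + 1/560) = 1/(673/560) = 560/673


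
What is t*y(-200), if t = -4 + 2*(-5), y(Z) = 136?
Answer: -1904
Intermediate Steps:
t = -14 (t = -4 - 10 = -14)
t*y(-200) = -14*136 = -1904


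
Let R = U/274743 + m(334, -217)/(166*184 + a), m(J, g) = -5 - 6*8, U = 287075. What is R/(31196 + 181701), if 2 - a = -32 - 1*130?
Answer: 977881969/199574569127052 ≈ 4.8998e-6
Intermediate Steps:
a = 164 (a = 2 - (-32 - 1*130) = 2 - (-32 - 130) = 2 - 1*(-162) = 2 + 162 = 164)
m(J, g) = -53 (m(J, g) = -5 - 48 = -53)
R = 977881969/937423116 (R = 287075/274743 - 53/(166*184 + 164) = 287075*(1/274743) - 53/(30544 + 164) = 287075/274743 - 53/30708 = 977881969/937423116 ≈ 1.0432)
R/(31196 + 181701) = 977881969/(937423116*(31196 + 181701)) = (977881969/937423116)/212897 = (977881969/937423116)*(1/212897) = 977881969/199574569127052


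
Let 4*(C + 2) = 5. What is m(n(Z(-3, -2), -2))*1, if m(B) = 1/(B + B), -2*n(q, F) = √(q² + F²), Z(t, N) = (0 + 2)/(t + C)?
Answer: -15*√241/482 ≈ -0.48312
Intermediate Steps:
C = -¾ (C = -2 + (¼)*5 = -2 + 5/4 = -¾ ≈ -0.75000)
Z(t, N) = 2/(-¾ + t) (Z(t, N) = (0 + 2)/(t - ¾) = 2/(-¾ + t))
n(q, F) = -√(F² + q²)/2 (n(q, F) = -√(q² + F²)/2 = -√(F² + q²)/2)
m(B) = 1/(2*B)
m(n(Z(-3, -2), -2))*1 = (1/(2*((-√((-2)² + (8/(-3 + 4*(-3)))²)/2))))*1 = (1/(2*((-√(4 + (8/(-3 - 12))²)/2))))*1 = (1/(2*((-√(4 + (8/(-15))²)/2))))*1 = (1/(2*((-√(4 + (8*(-1/15))²)/2))))*1 = (1/(2*((-√(4 + (-8/15)²)/2))))*1 = (1/(2*((-√(4 + 64/225)/2))))*1 = (1/(2*((-√241/15))))*1 = ((-15*√241/241)/2)*1 = -15*√241/482*1 = -15*√241/482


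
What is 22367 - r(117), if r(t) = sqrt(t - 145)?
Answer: 22367 - 2*I*sqrt(7) ≈ 22367.0 - 5.2915*I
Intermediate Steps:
r(t) = sqrt(-145 + t)
22367 - r(117) = 22367 - sqrt(-145 + 117) = 22367 - sqrt(-28) = 22367 - 2*I*sqrt(7)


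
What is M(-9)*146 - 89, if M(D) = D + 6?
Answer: -527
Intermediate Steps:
M(D) = 6 + D
M(-9)*146 - 89 = (6 - 9)*146 - 89 = -3*146 - 89 = -438 - 89 = -527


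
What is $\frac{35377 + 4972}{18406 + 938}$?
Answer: $\frac{40349}{19344} \approx 2.0859$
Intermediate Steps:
$\frac{35377 + 4972}{18406 + 938} = \frac{40349}{19344}$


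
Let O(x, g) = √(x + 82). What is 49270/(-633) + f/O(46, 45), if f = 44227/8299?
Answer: -49270/633 + 44227*√2/132784 ≈ -77.365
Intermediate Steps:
f = 44227/8299 (f = 44227*(1/8299) = 44227/8299 ≈ 5.3292)
O(x, g) = √(82 + x)
49270/(-633) + f/O(46, 45) = 49270/(-633) + 44227/(8299*(√(82 + 46))) = 49270*(-1/633) + 44227/(8299*(√128)) = -49270/633 + 44227/(8299*((8*√2))) = -49270/633 + 44227*(√2/16)/8299 = -49270/633 + 44227*√2/132784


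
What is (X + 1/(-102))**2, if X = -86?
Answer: 76965529/10404 ≈ 7397.7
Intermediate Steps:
(X + 1/(-102))**2 = (-86 + 1/(-102))**2 = (-86 - 1/102)**2 = (-8773/102)**2 = 76965529/10404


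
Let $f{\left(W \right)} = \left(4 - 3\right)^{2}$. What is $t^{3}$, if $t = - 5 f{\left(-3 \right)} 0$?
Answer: $0$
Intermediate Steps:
$f{\left(W \right)} = 1$ ($f{\left(W \right)} = 1^{2} = 1$)
$t = 0$ ($t = \left(-5\right) 1 \cdot 0 = \left(-5\right) 0 = 0$)
$t^{3} = 0^{3} = 0$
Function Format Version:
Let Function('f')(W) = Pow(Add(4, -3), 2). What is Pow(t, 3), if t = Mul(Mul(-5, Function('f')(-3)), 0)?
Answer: 0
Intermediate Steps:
Function('f')(W) = 1 (Function('f')(W) = Pow(1, 2) = 1)
t = 0 (t = Mul(Mul(-5, 1), 0) = Mul(-5, 0) = 0)
Pow(t, 3) = Pow(0, 3) = 0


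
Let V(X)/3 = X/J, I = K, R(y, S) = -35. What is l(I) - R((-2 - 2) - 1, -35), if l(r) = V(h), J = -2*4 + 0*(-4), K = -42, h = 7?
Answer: 259/8 ≈ 32.375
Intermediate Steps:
J = -8 (J = -8 + 0 = -8)
I = -42
V(X) = -3*X/8 (V(X) = 3*(X/(-8)) = 3*(X*(-⅛)) = 3*(-X/8) = -3*X/8)
l(r) = -21/8 (l(r) = -3/8*7 = -21/8)
l(I) - R((-2 - 2) - 1, -35) = -21/8 - 1*(-35) = -21/8 + 35 = 259/8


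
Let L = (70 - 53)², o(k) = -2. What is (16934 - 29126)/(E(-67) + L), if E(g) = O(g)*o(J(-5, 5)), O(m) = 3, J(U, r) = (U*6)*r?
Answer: -12192/283 ≈ -43.081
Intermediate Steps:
J(U, r) = 6*U*r (J(U, r) = (6*U)*r = 6*U*r)
L = 289 (L = 17² = 289)
E(g) = -6 (E(g) = 3*(-2) = -6)
(16934 - 29126)/(E(-67) + L) = (16934 - 29126)/(-6 + 289) = -12192/283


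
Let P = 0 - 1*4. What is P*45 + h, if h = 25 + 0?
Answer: -155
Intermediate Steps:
P = -4 (P = 0 - 4 = -4)
h = 25
P*45 + h = -4*45 + 25 = -180 + 25 = -155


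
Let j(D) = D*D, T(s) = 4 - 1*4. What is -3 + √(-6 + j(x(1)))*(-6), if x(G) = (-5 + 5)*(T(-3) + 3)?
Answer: -3 - 6*I*√6 ≈ -3.0 - 14.697*I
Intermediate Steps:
T(s) = 0 (T(s) = 4 - 4 = 0)
x(G) = 0 (x(G) = (-5 + 5)*(0 + 3) = 0*3 = 0)
j(D) = D²
-3 + √(-6 + j(x(1)))*(-6) = -3 + √(-6 + 0²)*(-6) = -3 + √(-6 + 0)*(-6) = -3 + √(-6)*(-6) = -3 + (I*√6)*(-6) = -3 - 6*I*√6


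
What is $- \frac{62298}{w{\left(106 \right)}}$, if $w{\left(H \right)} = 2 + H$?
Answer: $- \frac{3461}{6} \approx -576.83$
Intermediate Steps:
$- \frac{62298}{w{\left(106 \right)}} = - \frac{62298}{2 + 106} = - \frac{62298}{108} = \left(-62298\right) \frac{1}{108} = - \frac{3461}{6}$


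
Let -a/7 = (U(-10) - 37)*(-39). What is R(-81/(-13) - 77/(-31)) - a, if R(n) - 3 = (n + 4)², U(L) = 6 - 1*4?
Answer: 1578560598/162409 ≈ 9719.7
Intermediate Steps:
U(L) = 2 (U(L) = 6 - 4 = 2)
a = -9555 (a = -7*(2 - 37)*(-39) = -(-245)*(-39) = -7*1365 = -9555)
R(n) = 3 + (4 + n)² (R(n) = 3 + (n + 4)² = 3 + (4 + n)²)
R(-81/(-13) - 77/(-31)) - a = (3 + (4 + (-81/(-13) - 77/(-31)))²) - 1*(-9555) = (3 + (4 + (-81*(-1/13) - 77*(-1/31)))²) + 9555 = (3 + (4 + (81/13 + 77/31))²) + 9555 = (3 + (4 + 3512/403)²) + 9555 = (3 + (5124/403)²) + 9555 = (3 + 26255376/162409) + 9555 = 26742603/162409 + 9555 = 1578560598/162409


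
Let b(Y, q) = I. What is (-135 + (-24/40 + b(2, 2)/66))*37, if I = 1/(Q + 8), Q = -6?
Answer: -3311167/660 ≈ -5016.9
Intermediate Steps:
I = 1/2 (I = 1/(-6 + 8) = 1/2 ≈ 0.50000)
b(Y, q) = 1/2
(-135 + (-24/40 + b(2, 2)/66))*37 = (-135 + (-24/40 + (1/2)/66))*37 = (-135 + (-24*1/40 + (1/2)*(1/66)))*37 = (-135 + (-3/5 + 1/132))*37 = (-135 - 391/660)*37 = -89491/660*37 = -3311167/660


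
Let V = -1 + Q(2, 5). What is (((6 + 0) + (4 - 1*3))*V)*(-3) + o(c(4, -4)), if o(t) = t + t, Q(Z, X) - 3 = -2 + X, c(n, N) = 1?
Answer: -103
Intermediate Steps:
Q(Z, X) = 1 + X (Q(Z, X) = 3 + (-2 + X) = 1 + X)
V = 5 (V = -1 + (1 + 5) = -1 + 6 = 5)
o(t) = 2*t
(((6 + 0) + (4 - 1*3))*V)*(-3) + o(c(4, -4)) = (((6 + 0) + (4 - 1*3))*5)*(-3) + 2*1 = ((6 + (4 - 3))*5)*(-3) + 2 = ((6 + 1)*5)*(-3) + 2 = (7*5)*(-3) + 2 = 35*(-3) + 2 = -105 + 2 = -103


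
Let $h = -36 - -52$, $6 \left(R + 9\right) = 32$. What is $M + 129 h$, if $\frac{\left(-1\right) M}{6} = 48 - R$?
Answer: $1754$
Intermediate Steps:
$R = - \frac{11}{3}$ ($R = -9 + \frac{1}{6} \cdot 32 = -9 + \frac{16}{3} = - \frac{11}{3} \approx -3.6667$)
$h = 16$ ($h = -36 + 52 = 16$)
$M = -310$ ($M = - 6 \left(48 - - \frac{11}{3}\right) = - 6 \left(48 + \frac{11}{3}\right) = \left(-6\right) \frac{155}{3} = -310$)
$M + 129 h = -310 + 129 \cdot 16 = -310 + 2064 = 1754$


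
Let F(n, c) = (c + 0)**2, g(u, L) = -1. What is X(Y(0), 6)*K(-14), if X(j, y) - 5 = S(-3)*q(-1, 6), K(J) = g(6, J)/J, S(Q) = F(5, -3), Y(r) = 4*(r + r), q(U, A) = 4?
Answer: 41/14 ≈ 2.9286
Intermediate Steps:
F(n, c) = c**2
Y(r) = 8*r (Y(r) = 4*(2*r) = 8*r)
S(Q) = 9 (S(Q) = (-3)**2 = 9)
K(J) = -1/J
X(j, y) = 41 (X(j, y) = 5 + 9*4 = 5 + 36 = 41)
X(Y(0), 6)*K(-14) = 41*(-1/(-14)) = 41*(-1*(-1/14)) = 41*(1/14) = 41/14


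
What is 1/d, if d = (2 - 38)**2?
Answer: 1/1296 ≈ 0.00077160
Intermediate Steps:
d = 1296 (d = (-36)**2 = 1296)
1/d = 1/1296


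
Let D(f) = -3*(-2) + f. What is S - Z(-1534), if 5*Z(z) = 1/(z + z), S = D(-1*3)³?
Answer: 414181/15340 ≈ 27.000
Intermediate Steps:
D(f) = 6 + f
S = 27 (S = (6 - 1*3)³ = (6 - 3)³ = 3³ = 27)
Z(z) = 1/(10*z) (Z(z) = 1/(5*(z + z)) = 1/(5*((2*z))) = (1/(2*z))/5 = 1/(10*z))
S - Z(-1534) = 27 - 1/(10*(-1534)) = 27 - (-1)/(10*1534) = 27 - 1*(-1/15340) = 27 + 1/15340 = 414181/15340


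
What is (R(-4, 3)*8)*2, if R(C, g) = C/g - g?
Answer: -208/3 ≈ -69.333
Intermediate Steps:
R(C, g) = -g + C/g
(R(-4, 3)*8)*2 = ((-1*3 - 4/3)*8)*2 = ((-3 - 4*⅓)*8)*2 = ((-3 - 4/3)*8)*2 = -13/3*8*2 = -104/3*2 = -208/3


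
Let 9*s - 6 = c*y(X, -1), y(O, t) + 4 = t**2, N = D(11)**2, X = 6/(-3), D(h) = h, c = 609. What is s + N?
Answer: -244/3 ≈ -81.333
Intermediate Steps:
X = -2 (X = 6*(-1/3) = -2)
N = 121 (N = 11**2 = 121)
y(O, t) = -4 + t**2
s = -607/3 (s = 2/3 + (609*(-4 + (-1)**2))/9 = 2/3 + (609*(-4 + 1))/9 = 2/3 + (609*(-3))/9 = 2/3 + (1/9)*(-1827) = 2/3 - 203 = -607/3 ≈ -202.33)
s + N = -607/3 + 121 = -244/3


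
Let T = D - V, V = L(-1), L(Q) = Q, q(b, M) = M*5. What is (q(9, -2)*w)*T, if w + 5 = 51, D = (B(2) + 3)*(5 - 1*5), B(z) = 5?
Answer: -460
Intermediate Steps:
q(b, M) = 5*M
D = 0 (D = (5 + 3)*(5 - 1*5) = 8*(5 - 5) = 8*0 = 0)
V = -1
T = 1 (T = 0 - 1*(-1) = 0 + 1 = 1)
w = 46 (w = -5 + 51 = 46)
(q(9, -2)*w)*T = ((5*(-2))*46)*1 = -10*46*1 = -460*1 = -460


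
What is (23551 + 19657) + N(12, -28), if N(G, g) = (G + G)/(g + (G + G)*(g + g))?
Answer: 14820338/343 ≈ 43208.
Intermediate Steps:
N(G, g) = 2*G/(g + 4*G*g) (N(G, g) = (2*G)/(g + (2*G)*(2*g)) = (2*G)/(g + 4*G*g) = 2*G/(g + 4*G*g))
(23551 + 19657) + N(12, -28) = (23551 + 19657) + 2*12/(-28*(1 + 4*12)) = 43208 + 2*12*(-1/28)/(1 + 48) = 43208 + 2*12*(-1/28)/49 = 43208 + 2*12*(-1/28)*(1/49) = 43208 - 6/343 = 14820338/343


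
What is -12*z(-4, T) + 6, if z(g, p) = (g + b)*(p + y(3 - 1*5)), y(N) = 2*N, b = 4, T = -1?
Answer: 6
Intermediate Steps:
z(g, p) = (-4 + p)*(4 + g) (z(g, p) = (g + 4)*(p + 2*(3 - 1*5)) = (4 + g)*(p + 2*(3 - 5)) = (4 + g)*(p + 2*(-2)) = (4 + g)*(p - 4) = (4 + g)*(-4 + p) = (-4 + p)*(4 + g))
-12*z(-4, T) + 6 = -12*(-16 - 4*(-4) + 4*(-1) - 4*(-1)) + 6 = -12*(-16 + 16 - 4 + 4) + 6 = -12*0 + 6 = 0 + 6 = 6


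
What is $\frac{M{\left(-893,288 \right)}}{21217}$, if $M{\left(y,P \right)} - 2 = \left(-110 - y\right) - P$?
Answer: $\frac{71}{3031} \approx 0.023425$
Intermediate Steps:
$M{\left(y,P \right)} = -108 - P - y$ ($M{\left(y,P \right)} = 2 - \left(110 + P + y\right) = -108 - P - y$)
$\frac{M{\left(-893,288 \right)}}{21217} = \frac{-108 - 288 - -893}{21217} = \left(-108 - 288 + 893\right) \frac{1}{21217} = 497 \cdot \frac{1}{21217} = \frac{71}{3031}$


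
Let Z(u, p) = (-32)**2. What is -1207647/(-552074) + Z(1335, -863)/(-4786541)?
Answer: 5779886555251/2642524836034 ≈ 2.1873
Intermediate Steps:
Z(u, p) = 1024
-1207647/(-552074) + Z(1335, -863)/(-4786541) = -1207647/(-552074) + 1024/(-4786541) = -1207647*(-1/552074) + 1024*(-1/4786541) = 1207647/552074 - 1024/4786541 = 5779886555251/2642524836034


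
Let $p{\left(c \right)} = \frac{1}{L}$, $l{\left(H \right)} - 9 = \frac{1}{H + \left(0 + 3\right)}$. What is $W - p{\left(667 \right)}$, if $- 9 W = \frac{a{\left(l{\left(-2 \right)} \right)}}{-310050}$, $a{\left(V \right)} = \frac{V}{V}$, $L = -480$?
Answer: $\frac{93031}{44647200} \approx 0.0020837$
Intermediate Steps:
$l{\left(H \right)} = 9 + \frac{1}{3 + H}$ ($l{\left(H \right)} = 9 + \frac{1}{H + \left(0 + 3\right)} = 9 + \frac{1}{H + 3} = 9 + \frac{1}{3 + H}$)
$a{\left(V \right)} = 1$
$p{\left(c \right)} = - \frac{1}{480}$ ($p{\left(c \right)} = \frac{1}{-480} = - \frac{1}{480}$)
$W = \frac{1}{2790450}$ ($W = - \frac{1 \frac{1}{-310050}}{9} = - \frac{1 \left(- \frac{1}{310050}\right)}{9} = \left(- \frac{1}{9}\right) \left(- \frac{1}{310050}\right) = \frac{1}{2790450} \approx 3.5837 \cdot 10^{-7}$)
$W - p{\left(667 \right)} = \frac{1}{2790450} - - \frac{1}{480} = \frac{1}{2790450} + \frac{1}{480} = \frac{93031}{44647200}$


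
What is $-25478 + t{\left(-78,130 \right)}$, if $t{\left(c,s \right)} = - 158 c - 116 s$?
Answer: $-28234$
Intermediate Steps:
$-25478 + t{\left(-78,130 \right)} = -25478 - 2756 = -28234$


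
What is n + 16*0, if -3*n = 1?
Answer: -⅓ ≈ -0.33333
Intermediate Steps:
n = -⅓ (n = -⅓*1 = -⅓ ≈ -0.33333)
n + 16*0 = -⅓ + 16*0 = -⅓ + 0 = -⅓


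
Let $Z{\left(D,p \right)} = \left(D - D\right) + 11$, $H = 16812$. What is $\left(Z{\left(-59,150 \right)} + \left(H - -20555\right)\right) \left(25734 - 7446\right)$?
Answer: $683568864$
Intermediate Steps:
$Z{\left(D,p \right)} = 11$ ($Z{\left(D,p \right)} = 0 + 11 = 11$)
$\left(Z{\left(-59,150 \right)} + \left(H - -20555\right)\right) \left(25734 - 7446\right) = \left(11 + \left(16812 - -20555\right)\right) \left(25734 - 7446\right) = \left(11 + \left(16812 + 20555\right)\right) \left(25734 - 7446\right) = \left(11 + 37367\right) 18288 = 37378 \cdot 18288 = 683568864$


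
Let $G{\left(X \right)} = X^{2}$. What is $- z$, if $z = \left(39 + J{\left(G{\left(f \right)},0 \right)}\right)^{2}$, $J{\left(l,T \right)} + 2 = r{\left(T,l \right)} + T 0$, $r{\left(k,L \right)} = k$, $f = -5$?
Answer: $-1369$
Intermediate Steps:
$J{\left(l,T \right)} = -2 + T$ ($J{\left(l,T \right)} = -2 + \left(T + T 0\right) = -2 + \left(T + 0\right) = -2 + T$)
$z = 1369$ ($z = \left(39 + \left(-2 + 0\right)\right)^{2} = \left(39 - 2\right)^{2} = 37^{2} = 1369$)
$- z = \left(-1\right) 1369 = -1369$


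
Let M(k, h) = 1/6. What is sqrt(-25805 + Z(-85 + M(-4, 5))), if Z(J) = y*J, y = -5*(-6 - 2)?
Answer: I*sqrt(262785)/3 ≈ 170.88*I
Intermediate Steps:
M(k, h) = 1/6
y = 40 (y = -5*(-8) = 40)
Z(J) = 40*J
sqrt(-25805 + Z(-85 + M(-4, 5))) = sqrt(-25805 + 40*(-85 + 1/6)) = sqrt(-25805 + 40*(-509/6)) = sqrt(-25805 - 10180/3) = sqrt(-87595/3) = I*sqrt(262785)/3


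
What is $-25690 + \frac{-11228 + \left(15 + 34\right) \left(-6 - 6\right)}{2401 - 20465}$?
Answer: $- \frac{58006543}{2258} \approx -25689.0$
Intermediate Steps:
$-25690 + \frac{-11228 + \left(15 + 34\right) \left(-6 - 6\right)}{2401 - 20465} = -25690 + \frac{-11228 + 49 \left(-12\right)}{-18064} = -25690 + \left(-11228 - 588\right) \left(- \frac{1}{18064}\right) = -25690 - - \frac{1477}{2258} = -25690 + \frac{1477}{2258} = - \frac{58006543}{2258}$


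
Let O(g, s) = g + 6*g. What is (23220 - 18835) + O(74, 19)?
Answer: 4903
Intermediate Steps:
O(g, s) = 7*g
(23220 - 18835) + O(74, 19) = (23220 - 18835) + 7*74 = 4385 + 518 = 4903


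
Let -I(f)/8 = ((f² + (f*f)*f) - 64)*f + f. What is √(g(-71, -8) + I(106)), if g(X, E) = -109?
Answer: I*√1019456381 ≈ 31929.0*I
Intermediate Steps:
I(f) = -8*f - 8*f*(-64 + f² + f³) (I(f) = -8*(((f² + (f*f)*f) - 64)*f + f) = -8*(((f² + f²*f) - 64)*f + f) = -8*(((f² + f³) - 64)*f + f) = -8*((-64 + f² + f³)*f + f) = -8*(f*(-64 + f² + f³) + f) = -8*(f + f*(-64 + f² + f³)) = -8*f - 8*f*(-64 + f² + f³))
√(g(-71, -8) + I(106)) = √(-109 + 8*106*(63 - 1*106² - 1*106³)) = √(-109 + 8*106*(63 - 1*11236 - 1*1191016)) = √(-109 + 8*106*(63 - 11236 - 1191016)) = √(-109 + 8*106*(-1202189)) = √(-109 - 1019456272) = √(-1019456381) = I*√1019456381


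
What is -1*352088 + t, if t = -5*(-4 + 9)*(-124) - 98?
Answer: -349086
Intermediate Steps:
t = 3002 (t = -5*5*(-124) - 98 = -25*(-124) - 98 = 3100 - 98 = 3002)
-1*352088 + t = -1*352088 + 3002 = -352088 + 3002 = -349086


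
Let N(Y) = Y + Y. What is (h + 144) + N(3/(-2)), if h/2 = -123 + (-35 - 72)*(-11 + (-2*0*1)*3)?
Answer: 2249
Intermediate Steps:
N(Y) = 2*Y
h = 2108 (h = 2*(-123 + (-35 - 72)*(-11 + (-2*0*1)*3)) = 2*(-123 - 107*(-11 + (0*1)*3)) = 2*(-123 - 107*(-11 + 0*3)) = 2*(-123 - 107*(-11 + 0)) = 2*(-123 - 107*(-11)) = 2*(-123 + 1177) = 2*1054 = 2108)
(h + 144) + N(3/(-2)) = (2108 + 144) + 2*(3/(-2)) = 2252 + 2*(3*(-½)) = 2252 + 2*(-3/2) = 2252 - 3 = 2249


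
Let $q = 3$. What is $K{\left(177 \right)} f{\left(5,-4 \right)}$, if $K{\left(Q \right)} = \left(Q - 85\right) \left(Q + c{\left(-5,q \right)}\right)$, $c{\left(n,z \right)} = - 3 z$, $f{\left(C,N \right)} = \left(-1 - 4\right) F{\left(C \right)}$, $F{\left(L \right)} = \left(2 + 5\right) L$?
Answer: $-2704800$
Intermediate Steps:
$F{\left(L \right)} = 7 L$
$f{\left(C,N \right)} = - 35 C$ ($f{\left(C,N \right)} = \left(-1 - 4\right) 7 C = - 5 \cdot 7 C = - 35 C$)
$K{\left(Q \right)} = \left(-85 + Q\right) \left(-9 + Q\right)$ ($K{\left(Q \right)} = \left(Q - 85\right) \left(Q - 9\right) = \left(-85 + Q\right) \left(Q - 9\right) = \left(-85 + Q\right) \left(-9 + Q\right)$)
$K{\left(177 \right)} f{\left(5,-4 \right)} = \left(765 + 177^{2} - 16638\right) \left(\left(-35\right) 5\right) = \left(765 + 31329 - 16638\right) \left(-175\right) = 15456 \left(-175\right) = -2704800$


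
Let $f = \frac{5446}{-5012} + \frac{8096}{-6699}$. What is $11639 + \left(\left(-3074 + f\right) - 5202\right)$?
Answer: $\frac{732707597}{218022} \approx 3360.7$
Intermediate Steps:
$f = - \frac{500389}{218022}$ ($f = 5446 \left(- \frac{1}{5012}\right) + 8096 \left(- \frac{1}{6699}\right) = - \frac{389}{358} - \frac{736}{609} = - \frac{500389}{218022} \approx -2.2951$)
$11639 + \left(\left(-3074 + f\right) - 5202\right) = 11639 - \frac{1804850461}{218022} = \frac{732707597}{218022}$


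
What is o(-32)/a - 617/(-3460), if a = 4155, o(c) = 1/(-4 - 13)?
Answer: 8715667/48879420 ≈ 0.17831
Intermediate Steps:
o(c) = -1/17 (o(c) = 1/(-17) = -1/17)
o(-32)/a - 617/(-3460) = -1/17/4155 - 617/(-3460) = -1/17*1/4155 - 617*(-1/3460) = -1/70635 + 617/3460 = 8715667/48879420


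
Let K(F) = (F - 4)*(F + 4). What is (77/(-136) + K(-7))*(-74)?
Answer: -163207/68 ≈ -2400.1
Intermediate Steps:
K(F) = (-4 + F)*(4 + F)
(77/(-136) + K(-7))*(-74) = (77/(-136) + (-16 + (-7)²))*(-74) = (77*(-1/136) + (-16 + 49))*(-74) = (-77/136 + 33)*(-74) = (4411/136)*(-74) = -163207/68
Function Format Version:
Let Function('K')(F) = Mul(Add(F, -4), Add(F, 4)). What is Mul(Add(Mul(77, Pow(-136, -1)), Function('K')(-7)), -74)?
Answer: Rational(-163207, 68) ≈ -2400.1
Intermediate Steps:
Function('K')(F) = Mul(Add(-4, F), Add(4, F))
Mul(Add(Mul(77, Pow(-136, -1)), Function('K')(-7)), -74) = Mul(Add(Mul(77, Pow(-136, -1)), Add(-16, Pow(-7, 2))), -74) = Mul(Add(Mul(77, Rational(-1, 136)), Add(-16, 49)), -74) = Mul(Add(Rational(-77, 136), 33), -74) = Mul(Rational(4411, 136), -74) = Rational(-163207, 68)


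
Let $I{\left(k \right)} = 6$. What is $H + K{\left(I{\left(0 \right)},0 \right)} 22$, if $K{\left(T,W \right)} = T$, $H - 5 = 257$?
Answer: $394$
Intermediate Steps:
$H = 262$ ($H = 5 + 257 = 262$)
$H + K{\left(I{\left(0 \right)},0 \right)} 22 = 262 + 6 \cdot 22 = 262 + 132 = 394$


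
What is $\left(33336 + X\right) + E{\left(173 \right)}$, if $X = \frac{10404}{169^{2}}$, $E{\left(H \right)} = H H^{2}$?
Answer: $\frac{148832895137}{28561} \approx 5.2111 \cdot 10^{6}$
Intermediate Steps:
$E{\left(H \right)} = H^{3}$
$X = \frac{10404}{28561} \approx 0.36427$
$\left(33336 + X\right) + E{\left(173 \right)} = \left(33336 + \frac{10404}{28561}\right) + 173^{3} = \frac{952119900}{28561} + 5177717 = \frac{148832895137}{28561}$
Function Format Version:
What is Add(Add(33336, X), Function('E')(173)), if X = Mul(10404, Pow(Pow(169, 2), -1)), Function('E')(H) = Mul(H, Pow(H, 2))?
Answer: Rational(148832895137, 28561) ≈ 5.2111e+6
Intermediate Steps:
Function('E')(H) = Pow(H, 3)
X = Rational(10404, 28561) (X = Mul(10404, Pow(28561, -1)) = Mul(10404, Rational(1, 28561)) = Rational(10404, 28561) ≈ 0.36427)
Add(Add(33336, X), Function('E')(173)) = Add(Add(33336, Rational(10404, 28561)), Pow(173, 3)) = Add(Rational(952119900, 28561), 5177717) = Rational(148832895137, 28561)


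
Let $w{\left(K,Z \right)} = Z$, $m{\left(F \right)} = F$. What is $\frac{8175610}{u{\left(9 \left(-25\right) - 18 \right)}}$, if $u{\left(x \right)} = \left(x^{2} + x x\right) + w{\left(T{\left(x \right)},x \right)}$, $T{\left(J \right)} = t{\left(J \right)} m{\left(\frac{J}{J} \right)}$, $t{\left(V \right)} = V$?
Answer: $\frac{1635122}{23571} \approx 69.37$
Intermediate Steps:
$T{\left(J \right)} = J$ ($T{\left(J \right)} = J \frac{J}{J} = J 1 = J$)
$u{\left(x \right)} = x + 2 x^{2}$ ($u{\left(x \right)} = \left(x^{2} + x x\right) + x = \left(x^{2} + x^{2}\right) + x = 2 x^{2} + x = x + 2 x^{2}$)
$\frac{8175610}{u{\left(9 \left(-25\right) - 18 \right)}} = \frac{8175610}{\left(9 \left(-25\right) - 18\right) \left(1 + 2 \left(9 \left(-25\right) - 18\right)\right)} = \frac{8175610}{\left(-225 - 18\right) \left(1 + 2 \left(-225 - 18\right)\right)} = \frac{8175610}{\left(-243\right) \left(1 + 2 \left(-243\right)\right)} = \frac{8175610}{\left(-243\right) \left(1 - 486\right)} = \frac{8175610}{\left(-243\right) \left(-485\right)} = \frac{8175610}{117855} = 8175610 \cdot \frac{1}{117855} = \frac{1635122}{23571}$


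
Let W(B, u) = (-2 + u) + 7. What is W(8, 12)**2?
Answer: 289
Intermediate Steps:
W(B, u) = 5 + u
W(8, 12)**2 = (5 + 12)**2 = 17**2 = 289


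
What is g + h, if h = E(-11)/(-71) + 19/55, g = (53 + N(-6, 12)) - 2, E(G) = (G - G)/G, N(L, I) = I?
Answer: 3484/55 ≈ 63.345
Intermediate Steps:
E(G) = 0 (E(G) = 0/G = 0)
g = 63 (g = (53 + 12) - 2 = 65 - 2 = 63)
h = 19/55 (h = 0/(-71) + 19/55 = 0*(-1/71) + 19*(1/55) = 0 + 19/55 = 19/55 ≈ 0.34545)
g + h = 63 + 19/55 = 3484/55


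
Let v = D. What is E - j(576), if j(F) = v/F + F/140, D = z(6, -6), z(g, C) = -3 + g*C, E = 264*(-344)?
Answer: -610310713/6720 ≈ -90820.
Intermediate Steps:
E = -90816
z(g, C) = -3 + C*g
D = -39 (D = -3 - 6*6 = -3 - 36 = -39)
v = -39
j(F) = -39/F + F/140
E - j(576) = -90816 - (-39/576 + (1/140)*576) = -90816 - (-39*1/576 + 144/35) = -90816 - (-13/192 + 144/35) = -90816 - 1*27193/6720 = -90816 - 27193/6720 = -610310713/6720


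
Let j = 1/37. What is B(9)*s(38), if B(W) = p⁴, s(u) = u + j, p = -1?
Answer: 1407/37 ≈ 38.027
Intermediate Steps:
j = 1/37 ≈ 0.027027
s(u) = 1/37 + u (s(u) = u + 1/37 = 1/37 + u)
B(W) = 1 (B(W) = (-1)⁴ = 1)
B(9)*s(38) = 1*(1/37 + 38) = 1*(1407/37) = 1407/37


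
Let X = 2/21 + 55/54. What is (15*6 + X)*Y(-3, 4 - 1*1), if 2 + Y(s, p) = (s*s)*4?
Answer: 585497/189 ≈ 3097.9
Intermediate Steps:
Y(s, p) = -2 + 4*s² (Y(s, p) = -2 + (s*s)*4 = -2 + s²*4 = -2 + 4*s²)
X = 421/378 (X = 2*(1/21) + 55*(1/54) = 2/21 + 55/54 = 421/378 ≈ 1.1138)
(15*6 + X)*Y(-3, 4 - 1*1) = (15*6 + 421/378)*(-2 + 4*(-3)²) = (90 + 421/378)*(-2 + 4*9) = 34441*(-2 + 36)/378 = (34441/378)*34 = 585497/189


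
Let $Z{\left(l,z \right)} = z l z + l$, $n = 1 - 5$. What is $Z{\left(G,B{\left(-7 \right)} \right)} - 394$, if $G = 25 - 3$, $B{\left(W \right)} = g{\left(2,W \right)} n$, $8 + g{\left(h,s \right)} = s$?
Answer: $78828$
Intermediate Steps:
$g{\left(h,s \right)} = -8 + s$
$n = -4$
$B{\left(W \right)} = 32 - 4 W$ ($B{\left(W \right)} = \left(-8 + W\right) \left(-4\right) = 32 - 4 W$)
$G = 22$
$Z{\left(l,z \right)} = l + l z^{2}$ ($Z{\left(l,z \right)} = l z z + l = l z^{2} + l = l + l z^{2}$)
$Z{\left(G,B{\left(-7 \right)} \right)} - 394 = 22 \left(1 + \left(32 - -28\right)^{2}\right) - 394 = 22 \left(1 + \left(32 + 28\right)^{2}\right) - 394 = 22 \left(1 + 60^{2}\right) - 394 = 22 \left(1 + 3600\right) - 394 = 22 \cdot 3601 - 394 = 79222 - 394 = 78828$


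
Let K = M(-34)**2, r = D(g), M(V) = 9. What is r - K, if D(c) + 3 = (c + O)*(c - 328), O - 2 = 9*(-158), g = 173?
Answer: 193201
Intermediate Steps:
O = -1420 (O = 2 + 9*(-158) = 2 - 1422 = -1420)
D(c) = -3 + (-1420 + c)*(-328 + c) (D(c) = -3 + (c - 1420)*(c - 328) = -3 + (-1420 + c)*(-328 + c))
r = 193282 (r = 465757 + 173**2 - 1748*173 = 465757 + 29929 - 302404 = 193282)
K = 81 (K = 9**2 = 81)
r - K = 193282 - 1*81 = 193282 - 81 = 193201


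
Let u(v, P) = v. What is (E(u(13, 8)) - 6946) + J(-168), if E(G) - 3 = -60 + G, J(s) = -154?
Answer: -7144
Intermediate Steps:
E(G) = -57 + G (E(G) = 3 + (-60 + G) = -57 + G)
(E(u(13, 8)) - 6946) + J(-168) = ((-57 + 13) - 6946) - 154 = (-44 - 6946) - 154 = -6990 - 154 = -7144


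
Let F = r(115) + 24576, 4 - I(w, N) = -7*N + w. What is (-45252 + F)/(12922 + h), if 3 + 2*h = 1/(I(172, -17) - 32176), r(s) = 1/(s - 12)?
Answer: -69134081301/43202133673 ≈ -1.6002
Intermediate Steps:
I(w, N) = 4 - w + 7*N (I(w, N) = 4 - (-7*N + w) = 4 - (w - 7*N) = 4 + (-w + 7*N) = 4 - w + 7*N)
r(s) = 1/(-12 + s)
h = -48695/32463 (h = -3/2 + 1/(2*((4 - 1*172 + 7*(-17)) - 32176)) = -3/2 + 1/(2*((4 - 172 - 119) - 32176)) = -3/2 + 1/(2*(-287 - 32176)) = -3/2 + (½)/(-32463) = -3/2 + (½)*(-1/32463) = -3/2 - 1/64926 = -48695/32463 ≈ -1.5000)
F = 2531329/103 (F = 1/(-12 + 115) + 24576 = 1/103 + 24576 = 2531329/103 ≈ 24576.)
(-45252 + F)/(12922 + h) = (-45252 + 2531329/103)/(12922 - 48695/32463) = -2129627/(103*419438191/32463) = -2129627/103*32463/419438191 = -69134081301/43202133673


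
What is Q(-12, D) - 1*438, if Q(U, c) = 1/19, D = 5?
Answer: -8321/19 ≈ -437.95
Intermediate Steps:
Q(U, c) = 1/19
Q(-12, D) - 1*438 = 1/19 - 1*438 = 1/19 - 438 = -8321/19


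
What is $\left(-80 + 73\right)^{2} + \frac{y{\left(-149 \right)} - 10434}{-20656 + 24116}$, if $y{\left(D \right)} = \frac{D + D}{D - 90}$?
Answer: $\frac{9506658}{206735} \approx 45.985$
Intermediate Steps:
$y{\left(D \right)} = \frac{2 D}{-90 + D}$
$\left(-80 + 73\right)^{2} + \frac{y{\left(-149 \right)} - 10434}{-20656 + 24116} = \left(-80 + 73\right)^{2} + \frac{2 \left(-149\right) \frac{1}{-90 - 149} - 10434}{-20656 + 24116} = \left(-7\right)^{2} + \frac{2 \left(-149\right) \frac{1}{-239} - 10434}{3460} = 49 + \left(2 \left(-149\right) \left(- \frac{1}{239}\right) - 10434\right) \frac{1}{3460} = 49 + \left(\frac{298}{239} - 10434\right) \frac{1}{3460} = 49 - \frac{623357}{206735} = \frac{9506658}{206735}$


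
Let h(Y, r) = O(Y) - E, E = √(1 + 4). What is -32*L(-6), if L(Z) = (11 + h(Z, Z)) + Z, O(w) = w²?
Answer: -1312 + 32*√5 ≈ -1240.4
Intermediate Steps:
E = √5 ≈ 2.2361
h(Y, r) = Y² - √5
L(Z) = 11 + Z + Z² - √5 (L(Z) = (11 + (Z² - √5)) + Z = (11 + Z² - √5) + Z = 11 + Z + Z² - √5)
-32*L(-6) = -32*(11 - 6 + (-6)² - √5) = -32*(11 - 6 + 36 - √5) = -32*(41 - √5) = -1312 + 32*√5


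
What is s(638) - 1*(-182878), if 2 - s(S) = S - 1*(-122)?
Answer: 182120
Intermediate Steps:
s(S) = -120 - S (s(S) = 2 - (S - 1*(-122)) = 2 - (S + 122) = 2 - (122 + S) = 2 + (-122 - S) = -120 - S)
s(638) - 1*(-182878) = (-120 - 1*638) - 1*(-182878) = (-120 - 638) + 182878 = -758 + 182878 = 182120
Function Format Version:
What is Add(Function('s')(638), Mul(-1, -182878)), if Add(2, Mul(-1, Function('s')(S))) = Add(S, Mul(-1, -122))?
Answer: 182120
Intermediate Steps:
Function('s')(S) = Add(-120, Mul(-1, S)) (Function('s')(S) = Add(2, Mul(-1, Add(S, Mul(-1, -122)))) = Add(2, Mul(-1, Add(S, 122))) = Add(2, Mul(-1, Add(122, S))) = Add(2, Add(-122, Mul(-1, S))) = Add(-120, Mul(-1, S)))
Add(Function('s')(638), Mul(-1, -182878)) = Add(Add(-120, Mul(-1, 638)), Mul(-1, -182878)) = Add(Add(-120, -638), 182878) = Add(-758, 182878) = 182120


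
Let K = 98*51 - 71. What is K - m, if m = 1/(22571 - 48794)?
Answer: 129200722/26223 ≈ 4927.0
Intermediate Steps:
m = -1/26223 (m = 1/(-26223) = -1/26223 ≈ -3.8134e-5)
K = 4927 (K = 4998 - 71 = 4927)
K - m = 4927 - 1*(-1/26223) = 4927 + 1/26223 = 129200722/26223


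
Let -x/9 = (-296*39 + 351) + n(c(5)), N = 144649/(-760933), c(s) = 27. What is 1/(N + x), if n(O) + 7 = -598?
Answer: 760933/80797243157 ≈ 9.4178e-6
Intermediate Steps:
N = -144649/760933 (N = 144649*(-1/760933) = -144649/760933 ≈ -0.19009)
n(O) = -605 (n(O) = -7 - 598 = -605)
x = 106182 (x = -9*((-296*39 + 351) - 605) = -9*((-11544 + 351) - 605) = -9*(-11193 - 605) = -9*(-11798) = 106182)
1/(N + x) = 1/(-144649/760933 + 106182) = 1/(80797243157/760933) = 760933/80797243157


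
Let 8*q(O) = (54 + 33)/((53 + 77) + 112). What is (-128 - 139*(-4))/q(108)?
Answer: 828608/87 ≈ 9524.2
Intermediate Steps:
q(O) = 87/1936 (q(O) = ((54 + 33)/((53 + 77) + 112))/8 = (87/(130 + 112))/8 = (87/242)/8 = (87*(1/242))/8 = (⅛)*(87/242) = 87/1936)
(-128 - 139*(-4))/q(108) = (-128 - 139*(-4))/(87/1936) = (-128 + 556)*(1936/87) = 428*(1936/87) = 828608/87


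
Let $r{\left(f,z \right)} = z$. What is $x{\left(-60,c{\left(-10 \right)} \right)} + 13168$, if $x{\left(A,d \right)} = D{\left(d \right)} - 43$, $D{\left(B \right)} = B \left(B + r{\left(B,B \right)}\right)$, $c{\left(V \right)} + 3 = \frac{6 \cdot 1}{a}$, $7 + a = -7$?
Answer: $\frac{644277}{49} \approx 13149.0$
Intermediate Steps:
$a = -14$ ($a = -7 - 7 = -14$)
$c{\left(V \right)} = - \frac{24}{7}$ ($c{\left(V \right)} = -3 + \frac{6 \cdot 1}{-14} = -3 + 6 \left(- \frac{1}{14}\right) = -3 - \frac{3}{7} = - \frac{24}{7}$)
$D{\left(B \right)} = 2 B^{2}$ ($D{\left(B \right)} = B \left(B + B\right) = B 2 B = 2 B^{2}$)
$x{\left(A,d \right)} = -43 + 2 d^{2}$ ($x{\left(A,d \right)} = 2 d^{2} - 43 = -43 + 2 d^{2}$)
$x{\left(-60,c{\left(-10 \right)} \right)} + 13168 = \left(-43 + 2 \left(- \frac{24}{7}\right)^{2}\right) + 13168 = \left(-43 + 2 \cdot \frac{576}{49}\right) + 13168 = \left(-43 + \frac{1152}{49}\right) + 13168 = - \frac{955}{49} + 13168 = \frac{644277}{49}$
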